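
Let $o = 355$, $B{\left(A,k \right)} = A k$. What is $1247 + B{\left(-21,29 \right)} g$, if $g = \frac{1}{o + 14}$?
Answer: $\frac{153178}{123} \approx 1245.3$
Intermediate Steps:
$g = \frac{1}{369}$ ($g = \frac{1}{355 + 14} = \frac{1}{369} \approx 0.00271$)
$1247 + B{\left(-21,29 \right)} g = 1247 + \left(-21\right) 29 \cdot \frac{1}{369} = 1247 - \frac{203}{123} = \frac{153178}{123}$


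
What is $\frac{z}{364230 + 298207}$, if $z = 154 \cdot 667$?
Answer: $\frac{102718}{662437} \approx 0.15506$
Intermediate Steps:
$z = 102718$
$\frac{z}{364230 + 298207} = \frac{102718}{364230 + 298207} = \frac{102718}{662437}$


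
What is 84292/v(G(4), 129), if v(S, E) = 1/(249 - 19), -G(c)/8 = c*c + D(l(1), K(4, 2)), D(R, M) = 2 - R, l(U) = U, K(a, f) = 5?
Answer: 19387160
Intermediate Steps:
G(c) = -8 - 8*c**2 (G(c) = -8*(c*c + (2 - 1*1)) = -8*(c**2 + (2 - 1)) = -8*(c**2 + 1) = -8*(1 + c**2) = -8 - 8*c**2)
v(S, E) = 1/230
84292/v(G(4), 129) = 84292/(1/230) = 84292*230 = 19387160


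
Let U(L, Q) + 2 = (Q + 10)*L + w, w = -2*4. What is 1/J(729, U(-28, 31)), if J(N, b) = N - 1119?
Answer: -1/390 ≈ -0.0025641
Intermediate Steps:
w = -8
U(L, Q) = -10 + L*(10 + Q) (U(L, Q) = -2 + ((Q + 10)*L - 8) = -2 + ((10 + Q)*L - 8) = -2 + (L*(10 + Q) - 8) = -2 + (-8 + L*(10 + Q)) = -10 + L*(10 + Q))
J(N, b) = -1119 + N
1/J(729, U(-28, 31)) = 1/(-1119 + 729) = 1/(-390) = -1/390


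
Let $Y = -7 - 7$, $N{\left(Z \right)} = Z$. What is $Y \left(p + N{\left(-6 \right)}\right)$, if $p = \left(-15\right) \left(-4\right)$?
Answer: $-756$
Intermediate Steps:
$p = 60$
$Y = -14$ ($Y = -7 - 7 = -14$)
$Y \left(p + N{\left(-6 \right)}\right) = - 14 \left(60 - 6\right) = \left(-14\right) 54 = -756$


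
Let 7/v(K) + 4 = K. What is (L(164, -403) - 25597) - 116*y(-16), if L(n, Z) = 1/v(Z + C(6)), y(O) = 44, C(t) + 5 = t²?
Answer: -215283/7 ≈ -30755.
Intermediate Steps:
C(t) = -5 + t²
v(K) = 7/(-4 + K)
L(n, Z) = 27/7 + Z/7 (L(n, Z) = 1/(7/(-4 + (Z + (-5 + 6²)))) = 1/(7/(-4 + (Z + (-5 + 36)))) = 1/(7/(-4 + (Z + 31))) = 1/(7/(-4 + (31 + Z))) = 1/(7/(27 + Z)) = 27/7 + Z/7)
(L(164, -403) - 25597) - 116*y(-16) = ((27/7 + (⅐)*(-403)) - 25597) - 116*44 = ((27/7 - 403/7) - 25597) - 5104 = (-376/7 - 25597) - 5104 = -179555/7 - 5104 = -215283/7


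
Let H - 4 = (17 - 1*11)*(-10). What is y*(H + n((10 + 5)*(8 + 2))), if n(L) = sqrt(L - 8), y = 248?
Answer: -13888 + 248*sqrt(142) ≈ -10933.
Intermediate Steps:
n(L) = sqrt(-8 + L)
H = -56 (H = 4 + (17 - 1*11)*(-10) = 4 + (17 - 11)*(-10) = 4 + 6*(-10) = 4 - 60 = -56)
y*(H + n((10 + 5)*(8 + 2))) = 248*(-56 + sqrt(-8 + (10 + 5)*(8 + 2))) = 248*(-56 + sqrt(-8 + 15*10)) = 248*(-56 + sqrt(-8 + 150)) = 248*(-56 + sqrt(142)) = -13888 + 248*sqrt(142)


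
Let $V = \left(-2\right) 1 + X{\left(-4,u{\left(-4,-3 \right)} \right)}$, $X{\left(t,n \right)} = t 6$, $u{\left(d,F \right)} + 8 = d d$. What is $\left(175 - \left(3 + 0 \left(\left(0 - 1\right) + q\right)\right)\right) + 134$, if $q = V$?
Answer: $306$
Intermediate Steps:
$u{\left(d,F \right)} = -8 + d^{2}$ ($u{\left(d,F \right)} = -8 + d d = -8 + d^{2}$)
$X{\left(t,n \right)} = 6 t$
$V = -26$ ($V = \left(-2\right) 1 + 6 \left(-4\right) = -2 - 24 = -26$)
$q = -26$
$\left(175 - \left(3 + 0 \left(\left(0 - 1\right) + q\right)\right)\right) + 134 = \left(175 - \left(3 + 0 \left(\left(0 - 1\right) - 26\right)\right)\right) + 134 = \left(175 - \left(3 + 0 \left(-1 - 26\right)\right)\right) + 134 = \left(175 + \left(-3 + 0 \left(-27\right)\right)\right) + 134 = \left(175 + \left(-3 + 0\right)\right) + 134 = \left(175 - 3\right) + 134 = 172 + 134 = 306$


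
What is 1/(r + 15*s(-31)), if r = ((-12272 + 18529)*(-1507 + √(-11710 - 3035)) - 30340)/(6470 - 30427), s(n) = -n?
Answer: 164501890436/141640866799747 + 149898949*I*√14745/424922600399241 ≈ 0.0011614 + 4.2836e-5*I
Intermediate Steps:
r = 9459639/23957 - 6257*I*√14745/23957 (r = (6257*(-1507 + √(-14745)) - 30340)/(-23957) = (6257*(-1507 + I*√14745) - 30340)*(-1/23957) = ((-9429299 + 6257*I*√14745) - 30340)*(-1/23957) = (-9459639 + 6257*I*√14745)*(-1/23957) = 9459639/23957 - 6257*I*√14745/23957 ≈ 394.86 - 31.714*I)
1/(r + 15*s(-31)) = 1/((9459639/23957 - 6257*I*√14745/23957) + 15*(-1*(-31))) = 1/((9459639/23957 - 6257*I*√14745/23957) + 15*31) = 1/((9459639/23957 - 6257*I*√14745/23957) + 465) = 1/(20599644/23957 - 6257*I*√14745/23957)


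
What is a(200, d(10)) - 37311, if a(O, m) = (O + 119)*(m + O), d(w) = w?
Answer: 29679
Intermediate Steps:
a(O, m) = (119 + O)*(O + m)
a(200, d(10)) - 37311 = (200² + 119*200 + 119*10 + 200*10) - 37311 = (40000 + 23800 + 1190 + 2000) - 37311 = 66990 - 37311 = 29679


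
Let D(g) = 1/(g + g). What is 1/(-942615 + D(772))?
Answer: -1544/1455397559 ≈ -1.0609e-6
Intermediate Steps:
D(g) = 1/(2*g)
1/(-942615 + D(772)) = 1/(-942615 + (½)/772) = 1/(-942615 + (½)*(1/772)) = 1/(-942615 + 1/1544) = 1/(-1455397559/1544) = -1544/1455397559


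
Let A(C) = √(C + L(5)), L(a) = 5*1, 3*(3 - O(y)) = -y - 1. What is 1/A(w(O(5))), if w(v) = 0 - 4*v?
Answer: -I*√15/15 ≈ -0.2582*I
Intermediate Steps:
O(y) = 10/3 + y/3 (O(y) = 3 - (-y - 1)/3 = 3 - (-1 - y)/3 = 3 + (⅓ + y/3) = 10/3 + y/3)
L(a) = 5
w(v) = -4*v
A(C) = √(5 + C) (A(C) = √(C + 5) = √(5 + C))
1/A(w(O(5))) = 1/(√(5 - 4*(10/3 + (⅓)*5))) = 1/(√(5 - 4*(10/3 + 5/3))) = 1/(√(5 - 4*5)) = 1/(√(5 - 20)) = 1/(√(-15)) = 1/(I*√15) = -I*√15/15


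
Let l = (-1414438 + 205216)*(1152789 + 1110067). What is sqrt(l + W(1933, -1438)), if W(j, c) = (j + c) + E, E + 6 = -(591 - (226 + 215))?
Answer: I*sqrt(2736295257693) ≈ 1.6542e+6*I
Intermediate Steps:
E = -156 (E = -6 - (591 - (226 + 215)) = -6 - (591 - 1*441) = -6 - (591 - 441) = -6 - 1*150 = -6 - 150 = -156)
l = -2736295258032 (l = -1209222*2262856 = -2736295258032)
W(j, c) = -156 + c + j (W(j, c) = (j + c) - 156 = (c + j) - 156 = -156 + c + j)
sqrt(l + W(1933, -1438)) = sqrt(-2736295258032 + (-156 - 1438 + 1933)) = sqrt(-2736295258032 + 339) = sqrt(-2736295257693) = I*sqrt(2736295257693)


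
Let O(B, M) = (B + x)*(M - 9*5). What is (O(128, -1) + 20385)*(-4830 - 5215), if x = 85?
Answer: -106346415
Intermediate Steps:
O(B, M) = (-45 + M)*(85 + B) (O(B, M) = (B + 85)*(M - 9*5) = (85 + B)*(M - 45) = (85 + B)*(-45 + M) = (-45 + M)*(85 + B))
(O(128, -1) + 20385)*(-4830 - 5215) = ((-3825 - 45*128 + 85*(-1) + 128*(-1)) + 20385)*(-4830 - 5215) = ((-3825 - 5760 - 85 - 128) + 20385)*(-10045) = (-9798 + 20385)*(-10045) = 10587*(-10045) = -106346415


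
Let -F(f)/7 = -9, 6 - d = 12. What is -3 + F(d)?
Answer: 60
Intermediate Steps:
d = -6 (d = 6 - 1*12 = 6 - 12 = -6)
F(f) = 63 (F(f) = -7*(-9) = 63)
-3 + F(d) = -3 + 63 = 60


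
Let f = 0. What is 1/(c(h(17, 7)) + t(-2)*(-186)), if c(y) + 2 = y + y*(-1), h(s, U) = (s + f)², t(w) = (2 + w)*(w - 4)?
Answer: -½ ≈ -0.50000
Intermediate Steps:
t(w) = (-4 + w)*(2 + w) (t(w) = (2 + w)*(-4 + w) = (-4 + w)*(2 + w))
h(s, U) = s² (h(s, U) = (s + 0)² = s²)
c(y) = -2 (c(y) = -2 + (y + y*(-1)) = -2 + (y - y) = -2 + 0 = -2)
1/(c(h(17, 7)) + t(-2)*(-186)) = 1/(-2 + (-8 + (-2)² - 2*(-2))*(-186)) = 1/(-2 + (-8 + 4 + 4)*(-186)) = 1/(-2 + 0*(-186)) = 1/(-2 + 0) = 1/(-2) = -½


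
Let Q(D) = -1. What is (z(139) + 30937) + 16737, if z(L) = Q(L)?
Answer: 47673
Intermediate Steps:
z(L) = -1
(z(139) + 30937) + 16737 = (-1 + 30937) + 16737 = 30936 + 16737 = 47673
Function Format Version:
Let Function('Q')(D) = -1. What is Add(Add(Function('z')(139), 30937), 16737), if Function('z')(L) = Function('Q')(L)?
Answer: 47673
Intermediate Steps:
Function('z')(L) = -1
Add(Add(Function('z')(139), 30937), 16737) = Add(Add(-1, 30937), 16737) = Add(30936, 16737) = 47673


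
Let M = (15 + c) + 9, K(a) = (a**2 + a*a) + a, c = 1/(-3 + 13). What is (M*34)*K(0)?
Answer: 0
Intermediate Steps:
c = 1/10 ≈ 0.10000
K(a) = a + 2*a**2 (K(a) = (a**2 + a**2) + a = 2*a**2 + a = a + 2*a**2)
M = 241/10 (M = (15 + 1/10) + 9 = 151/10 + 9 = 241/10 ≈ 24.100)
(M*34)*K(0) = ((241/10)*34)*(0*(1 + 2*0)) = 4097*(0*(1 + 0))/5 = 4097*(0*1)/5 = (4097/5)*0 = 0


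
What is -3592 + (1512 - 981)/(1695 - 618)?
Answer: -1289351/359 ≈ -3591.5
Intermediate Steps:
-3592 + (1512 - 981)/(1695 - 618) = -3592 + 531/1077 = -3592 + 531*(1/1077) = -3592 + 177/359 = -1289351/359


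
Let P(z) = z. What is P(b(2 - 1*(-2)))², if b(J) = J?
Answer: 16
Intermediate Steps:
P(b(2 - 1*(-2)))² = (2 - 1*(-2))² = (2 + 2)² = 4² = 16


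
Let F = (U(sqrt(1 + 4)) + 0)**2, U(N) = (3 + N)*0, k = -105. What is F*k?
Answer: 0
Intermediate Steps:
U(N) = 0
F = 0 (F = (0 + 0)**2 = 0**2 = 0)
F*k = 0*(-105) = 0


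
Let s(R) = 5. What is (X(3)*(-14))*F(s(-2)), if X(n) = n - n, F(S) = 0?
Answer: 0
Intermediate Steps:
X(n) = 0
(X(3)*(-14))*F(s(-2)) = (0*(-14))*0 = 0*0 = 0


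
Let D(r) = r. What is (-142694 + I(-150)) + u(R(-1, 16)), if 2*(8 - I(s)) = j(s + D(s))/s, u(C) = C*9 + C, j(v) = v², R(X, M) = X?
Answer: -142396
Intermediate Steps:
u(C) = 10*C (u(C) = 9*C + C = 10*C)
I(s) = 8 - 2*s (I(s) = 8 - (s + s)²/(2*s) = 8 - (2*s)²/(2*s) = 8 - 4*s²/(2*s) = 8 - 2*s)
(-142694 + I(-150)) + u(R(-1, 16)) = (-142694 + (8 - 2*(-150))) + 10*(-1) = (-142694 + (8 + 300)) - 10 = (-142694 + 308) - 10 = -142386 - 10 = -142396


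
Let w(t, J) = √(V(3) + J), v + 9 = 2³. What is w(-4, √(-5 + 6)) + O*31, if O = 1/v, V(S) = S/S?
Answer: -31 + √2 ≈ -29.586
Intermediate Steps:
V(S) = 1
v = -1 (v = -9 + 2³ = -9 + 8 = -1)
w(t, J) = √(1 + J)
O = -1 (O = 1/(-1) = -1)
w(-4, √(-5 + 6)) + O*31 = √(1 + √(-5 + 6)) - 1*31 = √(1 + √1) - 31 = √(1 + 1) - 31 = √2 - 31 = -31 + √2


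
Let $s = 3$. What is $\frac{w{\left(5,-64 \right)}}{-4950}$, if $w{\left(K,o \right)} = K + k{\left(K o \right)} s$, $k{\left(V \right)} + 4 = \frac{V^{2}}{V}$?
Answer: $\frac{967}{4950} \approx 0.19535$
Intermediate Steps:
$k{\left(V \right)} = -4 + V$ ($k{\left(V \right)} = -4 + \frac{V^{2}}{V} = -4 + V$)
$w{\left(K,o \right)} = -12 + K + 3 K o$ ($w{\left(K,o \right)} = K + \left(-4 + K o\right) 3 = K + \left(-12 + 3 K o\right) = -12 + K + 3 K o$)
$\frac{w{\left(5,-64 \right)}}{-4950} = \frac{-12 + 5 + 3 \cdot 5 \left(-64\right)}{-4950} = \left(-12 + 5 - 960\right) \left(- \frac{1}{4950}\right) = \left(-967\right) \left(- \frac{1}{4950}\right) = \frac{967}{4950}$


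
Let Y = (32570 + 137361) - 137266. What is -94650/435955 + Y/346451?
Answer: -3710223415/30207409141 ≈ -0.12282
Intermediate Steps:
Y = 32665 (Y = 169931 - 137266 = 32665)
-94650/435955 + Y/346451 = -94650/435955 + 32665/346451 = -94650*1/435955 + 32665*(1/346451) = -18930/87191 + 32665/346451 = -3710223415/30207409141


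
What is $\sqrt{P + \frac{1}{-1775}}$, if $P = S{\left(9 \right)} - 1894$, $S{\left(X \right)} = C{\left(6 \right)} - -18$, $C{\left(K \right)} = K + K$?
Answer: $\frac{i \sqrt{234910671}}{355} \approx 43.174 i$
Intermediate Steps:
$C{\left(K \right)} = 2 K$
$S{\left(X \right)} = 30$ ($S{\left(X \right)} = 2 \cdot 6 - -18 = 12 + 18 = 30$)
$P = -1864$ ($P = 30 - 1894 = -1864$)
$\sqrt{P + \frac{1}{-1775}} = \sqrt{-1864 + \frac{1}{-1775}} = \sqrt{-1864 - \frac{1}{1775}} = \sqrt{- \frac{3308601}{1775}} = \frac{i \sqrt{234910671}}{355}$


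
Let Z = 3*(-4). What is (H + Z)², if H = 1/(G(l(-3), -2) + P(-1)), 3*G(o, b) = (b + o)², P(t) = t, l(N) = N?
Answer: 68121/484 ≈ 140.75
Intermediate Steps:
Z = -12
G(o, b) = (b + o)²/3
H = 3/22 (H = 1/((-2 - 3)²/3 - 1) = 1/((⅓)*(-5)² - 1) = 1/((⅓)*25 - 1) = 1/(25/3 - 1) = 1/(22/3) = 3/22 ≈ 0.13636)
(H + Z)² = (3/22 - 12)² = (-261/22)² = 68121/484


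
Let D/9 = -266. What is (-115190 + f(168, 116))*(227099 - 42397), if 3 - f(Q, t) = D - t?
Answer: -20811667254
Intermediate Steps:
D = -2394 (D = 9*(-266) = -2394)
f(Q, t) = 2397 + t (f(Q, t) = 3 - (-2394 - t) = 3 + (2394 + t) = 2397 + t)
(-115190 + f(168, 116))*(227099 - 42397) = (-115190 + (2397 + 116))*(227099 - 42397) = (-115190 + 2513)*184702 = -112677*184702 = -20811667254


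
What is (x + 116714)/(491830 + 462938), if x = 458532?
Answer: 287623/477384 ≈ 0.60250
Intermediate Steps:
(x + 116714)/(491830 + 462938) = (458532 + 116714)/(491830 + 462938) = 575246/954768 = 575246*(1/954768) = 287623/477384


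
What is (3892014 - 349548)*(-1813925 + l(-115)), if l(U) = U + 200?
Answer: -6425466529440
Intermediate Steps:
l(U) = 200 + U
(3892014 - 349548)*(-1813925 + l(-115)) = (3892014 - 349548)*(-1813925 + (200 - 115)) = 3542466*(-1813925 + 85) = 3542466*(-1813840) = -6425466529440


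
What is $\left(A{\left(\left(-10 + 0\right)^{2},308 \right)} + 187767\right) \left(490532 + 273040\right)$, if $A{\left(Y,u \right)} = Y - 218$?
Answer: $143283522228$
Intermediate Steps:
$A{\left(Y,u \right)} = -218 + Y$
$\left(A{\left(\left(-10 + 0\right)^{2},308 \right)} + 187767\right) \left(490532 + 273040\right) = \left(\left(-218 + \left(-10 + 0\right)^{2}\right) + 187767\right) \left(490532 + 273040\right) = \left(\left(-218 + \left(-10\right)^{2}\right) + 187767\right) 763572 = \left(\left(-218 + 100\right) + 187767\right) 763572 = \left(-118 + 187767\right) 763572 = 187649 \cdot 763572 = 143283522228$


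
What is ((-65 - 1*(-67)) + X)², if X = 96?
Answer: 9604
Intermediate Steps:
((-65 - 1*(-67)) + X)² = ((-65 - 1*(-67)) + 96)² = ((-65 + 67) + 96)² = (2 + 96)² = 98² = 9604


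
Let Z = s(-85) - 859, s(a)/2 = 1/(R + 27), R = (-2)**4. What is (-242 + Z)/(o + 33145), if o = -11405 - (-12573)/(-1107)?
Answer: -5822943/114922789 ≈ -0.050668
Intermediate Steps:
R = 16
s(a) = 2/43 (s(a) = 2/(16 + 27) = 2/43)
o = -1404212/123 (o = -11405 - (-12573)*(-1)/1107 = -11405 - 1*1397/123 = -11405 - 1397/123 = -1404212/123 ≈ -11416.)
Z = -36935/43 (Z = 2/43 - 859 = -36935/43 ≈ -858.95)
(-242 + Z)/(o + 33145) = (-242 - 36935/43)/(-1404212/123 + 33145) = -47341/(43*2672623/123) = -47341/43*123/2672623 = -5822943/114922789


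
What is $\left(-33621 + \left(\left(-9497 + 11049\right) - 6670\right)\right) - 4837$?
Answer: $-43576$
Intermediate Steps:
$\left(-33621 + \left(\left(-9497 + 11049\right) - 6670\right)\right) - 4837 = \left(-33621 + \left(1552 - 6670\right)\right) - 4837 = \left(-33621 - 5118\right) - 4837 = -38739 - 4837 = -43576$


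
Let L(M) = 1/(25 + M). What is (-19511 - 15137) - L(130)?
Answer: -5370441/155 ≈ -34648.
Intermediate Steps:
(-19511 - 15137) - L(130) = (-19511 - 15137) - 1/(25 + 130) = -34648 - 1/155 = -5370441/155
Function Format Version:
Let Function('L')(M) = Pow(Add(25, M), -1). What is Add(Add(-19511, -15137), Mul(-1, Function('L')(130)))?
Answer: Rational(-5370441, 155) ≈ -34648.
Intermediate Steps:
Add(Add(-19511, -15137), Mul(-1, Function('L')(130))) = Add(Add(-19511, -15137), Mul(-1, Pow(Add(25, 130), -1))) = Add(-34648, Mul(-1, Pow(155, -1))) = Add(-34648, Mul(-1, Rational(1, 155))) = Add(-34648, Rational(-1, 155)) = Rational(-5370441, 155)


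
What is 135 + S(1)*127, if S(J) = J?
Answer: 262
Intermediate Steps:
135 + S(1)*127 = 135 + 1*127 = 135 + 127 = 262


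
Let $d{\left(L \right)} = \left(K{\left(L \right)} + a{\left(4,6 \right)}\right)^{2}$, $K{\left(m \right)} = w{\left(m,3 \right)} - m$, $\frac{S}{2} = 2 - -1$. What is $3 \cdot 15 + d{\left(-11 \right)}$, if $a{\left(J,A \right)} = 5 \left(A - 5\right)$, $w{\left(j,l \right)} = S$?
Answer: $529$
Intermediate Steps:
$S = 6$ ($S = 2 \left(2 - -1\right) = 2 \left(2 + 1\right) = 2 \cdot 3 = 6$)
$w{\left(j,l \right)} = 6$
$a{\left(J,A \right)} = -25 + 5 A$ ($a{\left(J,A \right)} = 5 \left(-5 + A\right) = -25 + 5 A$)
$K{\left(m \right)} = 6 - m$
$d{\left(L \right)} = \left(11 - L\right)^{2}$ ($d{\left(L \right)} = \left(\left(6 - L\right) + \left(-25 + 5 \cdot 6\right)\right)^{2} = \left(\left(6 - L\right) + \left(-25 + 30\right)\right)^{2} = \left(\left(6 - L\right) + 5\right)^{2} = \left(11 - L\right)^{2}$)
$3 \cdot 15 + d{\left(-11 \right)} = 3 \cdot 15 + \left(-11 - 11\right)^{2} = 45 + \left(-22\right)^{2} = 45 + 484 = 529$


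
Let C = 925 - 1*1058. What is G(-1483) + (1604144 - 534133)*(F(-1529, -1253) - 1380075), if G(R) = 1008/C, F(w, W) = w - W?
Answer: -28062824323503/19 ≈ -1.4770e+12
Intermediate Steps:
C = -133 (C = 925 - 1058 = -133)
G(R) = -144/19 (G(R) = 1008/(-133) = 1008*(-1/133) = -144/19)
G(-1483) + (1604144 - 534133)*(F(-1529, -1253) - 1380075) = -144/19 + (1604144 - 534133)*((-1529 - 1*(-1253)) - 1380075) = -144/19 + 1070011*((-1529 + 1253) - 1380075) = -144/19 + 1070011*(-276 - 1380075) = -144/19 + 1070011*(-1380351) = -144/19 - 1476990753861 = -28062824323503/19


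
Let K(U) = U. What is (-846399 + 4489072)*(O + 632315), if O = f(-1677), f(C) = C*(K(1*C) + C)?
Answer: 22792106608829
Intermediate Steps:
f(C) = 2*C² (f(C) = C*(1*C + C) = C*(C + C) = C*(2*C) = 2*C²)
O = 5624658 (O = 2*(-1677)² = 2*2812329 = 5624658)
(-846399 + 4489072)*(O + 632315) = (-846399 + 4489072)*(5624658 + 632315) = 3642673*6256973 = 22792106608829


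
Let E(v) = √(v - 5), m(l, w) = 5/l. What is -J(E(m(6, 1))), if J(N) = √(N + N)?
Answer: -2^(¼)*3^(¾)*√5*√I/3 ≈ -1.4287 - 1.4287*I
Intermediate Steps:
E(v) = √(-5 + v)
J(N) = √2*√N (J(N) = √(2*N) = √2*√N)
-J(E(m(6, 1))) = -√2*√(√(-5 + 5/6)) = -√2*√(√(-5 + 5*(⅙))) = -√2*√(√(-5 + ⅚)) = -√2*√(√(-25/6)) = -√2*√(5*I*√6/6) = -√2*√5*6^(¾)*√I/6 = -2^(¼)*3^(¾)*√5*√I/3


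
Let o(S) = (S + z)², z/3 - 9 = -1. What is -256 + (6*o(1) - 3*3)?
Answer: 3485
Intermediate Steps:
z = 24 (z = 27 + 3*(-1) = 27 - 3 = 24)
o(S) = (24 + S)² (o(S) = (S + 24)² = (24 + S)²)
-256 + (6*o(1) - 3*3) = -256 + (6*(24 + 1)² - 3*3) = -256 + (6*25² - 9) = -256 + (6*625 - 9) = -256 + (3750 - 9) = -256 + 3741 = 3485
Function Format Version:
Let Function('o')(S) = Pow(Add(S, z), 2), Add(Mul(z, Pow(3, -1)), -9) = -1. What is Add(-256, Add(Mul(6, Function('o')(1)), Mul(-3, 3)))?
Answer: 3485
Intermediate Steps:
z = 24 (z = Add(27, Mul(3, -1)) = Add(27, -3) = 24)
Function('o')(S) = Pow(Add(24, S), 2) (Function('o')(S) = Pow(Add(S, 24), 2) = Pow(Add(24, S), 2))
Add(-256, Add(Mul(6, Function('o')(1)), Mul(-3, 3))) = Add(-256, Add(Mul(6, Pow(Add(24, 1), 2)), Mul(-3, 3))) = Add(-256, Add(Mul(6, Pow(25, 2)), -9)) = Add(-256, Add(Mul(6, 625), -9)) = Add(-256, Add(3750, -9)) = Add(-256, 3741) = 3485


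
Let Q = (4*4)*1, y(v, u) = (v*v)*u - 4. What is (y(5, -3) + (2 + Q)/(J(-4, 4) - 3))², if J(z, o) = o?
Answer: 3721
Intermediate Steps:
y(v, u) = -4 + u*v² (y(v, u) = v²*u - 4 = u*v² - 4 = -4 + u*v²)
Q = 16 (Q = 16*1 = 16)
(y(5, -3) + (2 + Q)/(J(-4, 4) - 3))² = ((-4 - 3*5²) + (2 + 16)/(4 - 3))² = ((-4 - 3*25) + 18/1)² = ((-4 - 75) + 18*1)² = (-79 + 18)² = (-61)² = 3721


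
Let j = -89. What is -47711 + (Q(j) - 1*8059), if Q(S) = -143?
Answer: -55913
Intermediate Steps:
-47711 + (Q(j) - 1*8059) = -47711 + (-143 - 1*8059) = -47711 + (-143 - 8059) = -47711 - 8202 = -55913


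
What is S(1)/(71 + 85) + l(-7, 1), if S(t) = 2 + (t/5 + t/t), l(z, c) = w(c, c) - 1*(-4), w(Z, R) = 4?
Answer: 1564/195 ≈ 8.0205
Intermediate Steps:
l(z, c) = 8 (l(z, c) = 4 - 1*(-4) = 4 + 4 = 8)
S(t) = 3 + t/5 (S(t) = 2 + (t*(⅕) + 1) = 2 + (t/5 + 1) = 2 + (1 + t/5) = 3 + t/5)
S(1)/(71 + 85) + l(-7, 1) = (3 + (⅕)*1)/(71 + 85) + 8 = (3 + ⅕)/156 + 8 = (1/156)*(16/5) + 8 = 4/195 + 8 = 1564/195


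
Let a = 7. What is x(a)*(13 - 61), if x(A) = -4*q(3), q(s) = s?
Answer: 576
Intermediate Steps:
x(A) = -12 (x(A) = -4*3 = -12)
x(a)*(13 - 61) = -12*(13 - 61) = -12*(-48) = 576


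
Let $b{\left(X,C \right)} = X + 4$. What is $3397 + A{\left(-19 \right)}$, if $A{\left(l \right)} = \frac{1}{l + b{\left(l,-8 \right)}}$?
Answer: $\frac{115497}{34} \approx 3397.0$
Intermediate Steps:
$b{\left(X,C \right)} = 4 + X$
$A{\left(l \right)} = \frac{1}{4 + 2 l}$ ($A{\left(l \right)} = \frac{1}{l + \left(4 + l\right)} = \frac{1}{4 + 2 l}$)
$3397 + A{\left(-19 \right)} = 3397 + \frac{1}{2 \left(2 - 19\right)} = 3397 + \frac{1}{2 \left(-17\right)} = 3397 + \frac{1}{2} \left(- \frac{1}{17}\right) = 3397 - \frac{1}{34} = \frac{115497}{34}$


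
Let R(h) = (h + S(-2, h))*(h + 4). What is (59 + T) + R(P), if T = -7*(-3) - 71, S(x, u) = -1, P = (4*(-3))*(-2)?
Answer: 653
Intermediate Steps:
P = 24 (P = -12*(-2) = 24)
R(h) = (-1 + h)*(4 + h) (R(h) = (h - 1)*(h + 4) = (-1 + h)*(4 + h))
T = -50 (T = 21 - 71 = -50)
(59 + T) + R(P) = (59 - 50) + (-4 + 24² + 3*24) = 9 + (-4 + 576 + 72) = 9 + 644 = 653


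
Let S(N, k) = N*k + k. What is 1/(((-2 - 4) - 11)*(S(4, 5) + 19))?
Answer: -1/748 ≈ -0.0013369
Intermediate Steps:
S(N, k) = k + N*k
1/(((-2 - 4) - 11)*(S(4, 5) + 19)) = 1/(((-2 - 4) - 11)*(5*(1 + 4) + 19)) = 1/((-6 - 11)*(5*5 + 19)) = 1/(-17*(25 + 19)) = 1/(-17*44) = 1/(-748) = -1/748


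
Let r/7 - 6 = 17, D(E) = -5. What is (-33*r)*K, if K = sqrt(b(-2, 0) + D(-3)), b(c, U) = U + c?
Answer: -5313*I*sqrt(7) ≈ -14057.0*I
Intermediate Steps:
K = I*sqrt(7) (K = sqrt((0 - 2) - 5) = sqrt(-2 - 5) = sqrt(-7) = I*sqrt(7) ≈ 2.6458*I)
r = 161 (r = 42 + 7*17 = 42 + 119 = 161)
(-33*r)*K = (-33*161)*(I*sqrt(7)) = -5313*I*sqrt(7)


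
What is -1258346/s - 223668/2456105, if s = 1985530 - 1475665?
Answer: -128186815486/50091279033 ≈ -2.5591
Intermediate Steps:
s = 509865
-1258346/s - 223668/2456105 = -1258346/509865 - 223668/2456105 = -128186815486/50091279033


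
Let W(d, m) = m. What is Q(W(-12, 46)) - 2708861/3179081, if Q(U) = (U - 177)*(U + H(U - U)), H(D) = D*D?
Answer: -19159850967/3179081 ≈ -6026.9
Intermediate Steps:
H(D) = D²
Q(U) = U*(-177 + U) (Q(U) = (U - 177)*(U + (U - U)²) = (-177 + U)*(U + 0²) = (-177 + U)*(U + 0) = (-177 + U)*U = U*(-177 + U))
Q(W(-12, 46)) - 2708861/3179081 = 46*(-177 + 46) - 2708861/3179081 = 46*(-131) - 2708861/3179081 = -6026 - 1*2708861/3179081 = -6026 - 2708861/3179081 = -19159850967/3179081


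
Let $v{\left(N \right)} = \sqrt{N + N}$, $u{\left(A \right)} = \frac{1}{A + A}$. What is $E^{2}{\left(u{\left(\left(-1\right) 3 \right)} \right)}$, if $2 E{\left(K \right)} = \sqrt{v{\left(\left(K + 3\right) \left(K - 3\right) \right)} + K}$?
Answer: $- \frac{1}{24} + \frac{i \sqrt{646}}{24} \approx -0.041667 + 1.059 i$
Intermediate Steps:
$u{\left(A \right)} = \frac{1}{2 A}$
$v{\left(N \right)} = \sqrt{2} \sqrt{N}$ ($v{\left(N \right)} = \sqrt{2 N} = \sqrt{2} \sqrt{N}$)
$E{\left(K \right)} = \frac{\sqrt{K + \sqrt{2} \sqrt{\left(-3 + K\right) \left(3 + K\right)}}}{2}$ ($E{\left(K \right)} = \frac{\sqrt{\sqrt{2} \sqrt{\left(K + 3\right) \left(K - 3\right)} + K}}{2} = \frac{\sqrt{\sqrt{2} \sqrt{\left(3 + K\right) \left(-3 + K\right)} + K}}{2} = \frac{\sqrt{\sqrt{2} \sqrt{\left(-3 + K\right) \left(3 + K\right)} + K}}{2} = \frac{\sqrt{K + \sqrt{2} \sqrt{\left(-3 + K\right) \left(3 + K\right)}}}{2}$)
$E^{2}{\left(u{\left(\left(-1\right) 3 \right)} \right)} = \left(\frac{\sqrt{\frac{1}{2 \left(\left(-1\right) 3\right)} + \sqrt{2} \sqrt{-9 + \left(\frac{1}{2 \left(\left(-1\right) 3\right)}\right)^{2}}}}{2}\right)^{2} = \left(\frac{\sqrt{\frac{1}{2 \left(-3\right)} + \sqrt{2} \sqrt{-9 + \left(\frac{1}{2 \left(-3\right)}\right)^{2}}}}{2}\right)^{2} = \left(\frac{\sqrt{\frac{1}{2} \left(- \frac{1}{3}\right) + \sqrt{2} \sqrt{-9 + \left(\frac{1}{2} \left(- \frac{1}{3}\right)\right)^{2}}}}{2}\right)^{2} = \left(\frac{\sqrt{- \frac{1}{6} + \sqrt{2} \sqrt{-9 + \left(- \frac{1}{6}\right)^{2}}}}{2}\right)^{2} = \left(\frac{\sqrt{- \frac{1}{6} + \sqrt{2} \sqrt{-9 + \frac{1}{36}}}}{2}\right)^{2} = \left(\frac{\sqrt{- \frac{1}{6} + \sqrt{2} \sqrt{- \frac{323}{36}}}}{2}\right)^{2} = \left(\frac{\sqrt{- \frac{1}{6} + \sqrt{2} \frac{i \sqrt{323}}{6}}}{2}\right)^{2} = \left(\frac{\sqrt{- \frac{1}{6} + \frac{i \sqrt{646}}{6}}}{2}\right)^{2} = - \frac{1}{24} + \frac{i \sqrt{646}}{24}$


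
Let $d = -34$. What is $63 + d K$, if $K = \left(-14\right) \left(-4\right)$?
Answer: $-1841$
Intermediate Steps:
$K = 56$
$63 + d K = 63 - 1904 = -1841$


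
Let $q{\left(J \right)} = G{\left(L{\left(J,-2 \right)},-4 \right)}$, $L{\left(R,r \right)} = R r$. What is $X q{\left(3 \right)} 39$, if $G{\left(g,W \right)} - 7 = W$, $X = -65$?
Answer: $-7605$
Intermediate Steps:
$G{\left(g,W \right)} = 7 + W$
$q{\left(J \right)} = 3$ ($q{\left(J \right)} = 7 - 4 = 3$)
$X q{\left(3 \right)} 39 = \left(-65\right) 3 \cdot 39 = \left(-195\right) 39 = -7605$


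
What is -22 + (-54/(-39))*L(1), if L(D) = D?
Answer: -268/13 ≈ -20.615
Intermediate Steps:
-22 + (-54/(-39))*L(1) = -22 - 54/(-39)*1 = -22 - 54*(-1/39)*1 = -22 + (18/13)*1 = -22 + 18/13 = -268/13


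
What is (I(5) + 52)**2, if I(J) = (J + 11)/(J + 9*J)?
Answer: 1710864/625 ≈ 2737.4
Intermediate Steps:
I(J) = (11 + J)/(10*J) (I(J) = (11 + J)/((10*J)) = (11 + J)*(1/(10*J)) = (11 + J)/(10*J))
(I(5) + 52)**2 = ((1/10)*(11 + 5)/5 + 52)**2 = ((1/10)*(1/5)*16 + 52)**2 = (8/25 + 52)**2 = (1308/25)**2 = 1710864/625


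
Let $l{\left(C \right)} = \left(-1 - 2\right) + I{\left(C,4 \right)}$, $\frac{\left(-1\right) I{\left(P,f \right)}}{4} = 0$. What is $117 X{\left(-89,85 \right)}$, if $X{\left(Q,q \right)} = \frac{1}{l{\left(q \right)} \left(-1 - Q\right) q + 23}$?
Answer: $- \frac{117}{22417} \approx -0.0052193$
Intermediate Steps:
$I{\left(P,f \right)} = 0$ ($I{\left(P,f \right)} = \left(-4\right) 0 = 0$)
$l{\left(C \right)} = -3$ ($l{\left(C \right)} = \left(-1 - 2\right) + 0 = -3 + 0 = -3$)
$X{\left(Q,q \right)} = \frac{1}{23 + q \left(3 + 3 Q\right)}$ ($X{\left(Q,q \right)} = \frac{1}{- 3 \left(-1 - Q\right) q + 23} = \frac{1}{\left(3 + 3 Q\right) q + 23} = \frac{1}{q \left(3 + 3 Q\right) + 23} = \frac{1}{23 + q \left(3 + 3 Q\right)}$)
$117 X{\left(-89,85 \right)} = \frac{117}{23 + 3 \cdot 85 + 3 \left(-89\right) 85} = \frac{117}{23 + 255 - 22695} = \frac{117}{-22417} = 117 \left(- \frac{1}{22417}\right) = - \frac{117}{22417}$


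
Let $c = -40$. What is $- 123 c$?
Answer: $4920$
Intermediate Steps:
$- 123 c = \left(-123\right) \left(-40\right) = 4920$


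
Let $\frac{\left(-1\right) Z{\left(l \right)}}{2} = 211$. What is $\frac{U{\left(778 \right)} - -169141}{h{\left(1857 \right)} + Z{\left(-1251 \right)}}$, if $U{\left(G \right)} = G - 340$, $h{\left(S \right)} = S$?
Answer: $\frac{169579}{1435} \approx 118.17$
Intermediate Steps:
$Z{\left(l \right)} = -422$ ($Z{\left(l \right)} = \left(-2\right) 211 = -422$)
$U{\left(G \right)} = -340 + G$
$\frac{U{\left(778 \right)} - -169141}{h{\left(1857 \right)} + Z{\left(-1251 \right)}} = \frac{\left(-340 + 778\right) - -169141}{1857 - 422} = \frac{438 + 169141}{1435} = 169579 \cdot \frac{1}{1435} = \frac{169579}{1435}$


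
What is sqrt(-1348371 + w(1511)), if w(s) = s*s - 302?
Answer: 4*sqrt(58403) ≈ 966.67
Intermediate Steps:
w(s) = -302 + s**2 (w(s) = s**2 - 302 = -302 + s**2)
sqrt(-1348371 + w(1511)) = sqrt(-1348371 + (-302 + 1511**2)) = sqrt(-1348371 + (-302 + 2283121)) = sqrt(-1348371 + 2282819) = sqrt(934448) = 4*sqrt(58403)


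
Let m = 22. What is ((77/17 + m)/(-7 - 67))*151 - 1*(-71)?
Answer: 21217/1258 ≈ 16.866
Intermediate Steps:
((77/17 + m)/(-7 - 67))*151 - 1*(-71) = ((77/17 + 22)/(-7 - 67))*151 - 1*(-71) = ((77*(1/17) + 22)/(-74))*151 + 71 = ((77/17 + 22)*(-1/74))*151 + 71 = ((451/17)*(-1/74))*151 + 71 = -451/1258*151 + 71 = -68101/1258 + 71 = 21217/1258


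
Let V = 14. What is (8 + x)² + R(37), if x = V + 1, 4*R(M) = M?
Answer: 2153/4 ≈ 538.25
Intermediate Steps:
R(M) = M/4
x = 15 (x = 14 + 1 = 15)
(8 + x)² + R(37) = (8 + 15)² + (¼)*37 = 23² + 37/4 = 529 + 37/4 = 2153/4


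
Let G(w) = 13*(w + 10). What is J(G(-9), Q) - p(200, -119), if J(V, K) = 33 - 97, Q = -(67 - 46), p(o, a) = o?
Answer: -264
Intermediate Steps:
Q = -21 (Q = -1*21 = -21)
G(w) = 130 + 13*w (G(w) = 13*(10 + w) = 130 + 13*w)
J(V, K) = -64
J(G(-9), Q) - p(200, -119) = -64 - 1*200 = -64 - 200 = -264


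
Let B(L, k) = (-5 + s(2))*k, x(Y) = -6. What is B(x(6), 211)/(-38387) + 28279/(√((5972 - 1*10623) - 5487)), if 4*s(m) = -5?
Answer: 5275/153548 - 28279*I*√10138/10138 ≈ 0.034354 - 280.86*I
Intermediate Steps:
s(m) = -5/4 (s(m) = (¼)*(-5) = -5/4)
B(L, k) = -25*k/4 (B(L, k) = (-5 - 5/4)*k = -25*k/4)
B(x(6), 211)/(-38387) + 28279/(√((5972 - 1*10623) - 5487)) = -25/4*211/(-38387) + 28279/(√((5972 - 1*10623) - 5487)) = -5275/4*(-1/38387) + 28279/(√((5972 - 10623) - 5487)) = 5275/153548 + 28279/(√(-4651 - 5487)) = 5275/153548 + 28279/(√(-10138)) = 5275/153548 + 28279/((I*√10138)) = 5275/153548 + 28279*(-I*√10138/10138) = 5275/153548 - 28279*I*√10138/10138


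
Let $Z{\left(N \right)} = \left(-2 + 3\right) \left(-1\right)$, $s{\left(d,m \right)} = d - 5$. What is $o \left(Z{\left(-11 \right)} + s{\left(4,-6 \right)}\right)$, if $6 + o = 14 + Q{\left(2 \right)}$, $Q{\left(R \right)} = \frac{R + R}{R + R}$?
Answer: $-18$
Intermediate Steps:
$Q{\left(R \right)} = 1$ ($Q{\left(R \right)} = \frac{2 R}{2 R} = 2 R \frac{1}{2 R} = 1$)
$s{\left(d,m \right)} = -5 + d$
$Z{\left(N \right)} = -1$ ($Z{\left(N \right)} = 1 \left(-1\right) = -1$)
$o = 9$ ($o = -6 + \left(14 + 1\right) = -6 + 15 = 9$)
$o \left(Z{\left(-11 \right)} + s{\left(4,-6 \right)}\right) = 9 \left(-1 + \left(-5 + 4\right)\right) = 9 \left(-1 - 1\right) = 9 \left(-2\right) = -18$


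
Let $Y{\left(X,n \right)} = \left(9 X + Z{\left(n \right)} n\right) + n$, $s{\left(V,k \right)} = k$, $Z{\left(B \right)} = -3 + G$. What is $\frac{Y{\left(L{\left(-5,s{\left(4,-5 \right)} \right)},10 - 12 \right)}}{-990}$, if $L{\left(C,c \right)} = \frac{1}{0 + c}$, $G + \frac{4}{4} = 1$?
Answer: $- \frac{1}{450} \approx -0.0022222$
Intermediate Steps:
$G = 0$ ($G = -1 + 1 = 0$)
$Z{\left(B \right)} = -3$ ($Z{\left(B \right)} = -3 + 0 = -3$)
$L{\left(C,c \right)} = \frac{1}{c}$
$Y{\left(X,n \right)} = - 2 n + 9 X$ ($Y{\left(X,n \right)} = \left(9 X - 3 n\right) + n = \left(- 3 n + 9 X\right) + n = - 2 n + 9 X$)
$\frac{Y{\left(L{\left(-5,s{\left(4,-5 \right)} \right)},10 - 12 \right)}}{-990} = \frac{- 2 \left(10 - 12\right) + \frac{9}{-5}}{-990} = \left(- 2 \left(10 - 12\right) + 9 \left(- \frac{1}{5}\right)\right) \left(- \frac{1}{990}\right) = \left(\left(-2\right) \left(-2\right) - \frac{9}{5}\right) \left(- \frac{1}{990}\right) = \left(4 - \frac{9}{5}\right) \left(- \frac{1}{990}\right) = \frac{11}{5} \left(- \frac{1}{990}\right) = - \frac{1}{450}$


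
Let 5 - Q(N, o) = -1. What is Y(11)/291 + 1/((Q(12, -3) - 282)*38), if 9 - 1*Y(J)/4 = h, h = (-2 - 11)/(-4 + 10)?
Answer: 468173/3052008 ≈ 0.15340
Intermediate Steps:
h = -13/6 ≈ -2.1667
Q(N, o) = 6 (Q(N, o) = 5 - 1*(-1) = 5 + 1 = 6)
Y(J) = 134/3 (Y(J) = 36 - 4*(-13/6) = 36 + 26/3 = 134/3)
Y(11)/291 + 1/((Q(12, -3) - 282)*38) = (134/3)/291 + 1/((6 - 282)*38) = (134/3)*(1/291) + (1/38)/(-276) = 134/873 - 1/276*1/38 = 134/873 - 1/10488 = 468173/3052008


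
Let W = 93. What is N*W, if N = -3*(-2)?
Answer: 558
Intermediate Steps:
N = 6
N*W = 6*93 = 558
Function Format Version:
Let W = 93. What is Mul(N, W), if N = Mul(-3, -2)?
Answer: 558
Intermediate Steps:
N = 6
Mul(N, W) = Mul(6, 93) = 558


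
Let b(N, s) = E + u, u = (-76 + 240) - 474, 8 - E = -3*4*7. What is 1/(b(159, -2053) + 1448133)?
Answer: 1/1447915 ≈ 6.9065e-7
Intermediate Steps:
E = 92 (E = 8 - (-3*4)*7 = 8 - (-12)*7 = 8 - 1*(-84) = 8 + 84 = 92)
u = -310 (u = 164 - 474 = -310)
b(N, s) = -218 (b(N, s) = 92 - 310 = -218)
1/(b(159, -2053) + 1448133) = 1/(-218 + 1448133) = 1/1447915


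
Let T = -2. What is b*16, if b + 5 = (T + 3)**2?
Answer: -64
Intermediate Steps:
b = -4 (b = -5 + (-2 + 3)**2 = -5 + 1**2 = -5 + 1 = -4)
b*16 = -4*16 = -64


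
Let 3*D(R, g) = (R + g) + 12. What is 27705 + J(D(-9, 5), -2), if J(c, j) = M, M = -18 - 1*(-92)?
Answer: 27779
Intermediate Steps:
D(R, g) = 4 + R/3 + g/3 (D(R, g) = ((R + g) + 12)/3 = (12 + R + g)/3 = 4 + R/3 + g/3)
M = 74 (M = -18 + 92 = 74)
J(c, j) = 74
27705 + J(D(-9, 5), -2) = 27705 + 74 = 27779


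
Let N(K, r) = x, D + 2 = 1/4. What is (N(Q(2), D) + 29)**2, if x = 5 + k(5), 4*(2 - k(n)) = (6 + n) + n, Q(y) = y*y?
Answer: 1024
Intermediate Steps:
Q(y) = y**2
k(n) = 1/2 - n/2 (k(n) = 2 - ((6 + n) + n)/4 = 2 - (6 + 2*n)/4 = 2 + (-3/2 - n/2) = 1/2 - n/2)
D = -7/4 (D = -2 + 1/4 = -7/4 ≈ -1.7500)
x = 3 (x = 5 + (1/2 - 1/2*5) = 5 + (1/2 - 5/2) = 5 - 2 = 3)
N(K, r) = 3
(N(Q(2), D) + 29)**2 = (3 + 29)**2 = 32**2 = 1024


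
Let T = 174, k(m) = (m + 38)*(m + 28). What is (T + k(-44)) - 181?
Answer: 89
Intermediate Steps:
k(m) = (28 + m)*(38 + m) (k(m) = (38 + m)*(28 + m) = (28 + m)*(38 + m))
(T + k(-44)) - 181 = (174 + (1064 + (-44)**2 + 66*(-44))) - 181 = (174 + (1064 + 1936 - 2904)) - 181 = (174 + 96) - 181 = 270 - 181 = 89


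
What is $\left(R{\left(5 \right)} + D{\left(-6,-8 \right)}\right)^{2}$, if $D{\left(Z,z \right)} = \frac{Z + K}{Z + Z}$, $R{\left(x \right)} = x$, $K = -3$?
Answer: $\frac{529}{16} \approx 33.063$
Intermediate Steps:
$D{\left(Z,z \right)} = \frac{-3 + Z}{2 Z}$ ($D{\left(Z,z \right)} = \frac{Z - 3}{Z + Z} = \frac{-3 + Z}{2 Z}$)
$\left(R{\left(5 \right)} + D{\left(-6,-8 \right)}\right)^{2} = \left(5 + \frac{-3 - 6}{2 \left(-6\right)}\right)^{2} = \left(5 + \frac{1}{2} \left(- \frac{1}{6}\right) \left(-9\right)\right)^{2} = \left(5 + \frac{3}{4}\right)^{2} = \left(\frac{23}{4}\right)^{2} = \frac{529}{16}$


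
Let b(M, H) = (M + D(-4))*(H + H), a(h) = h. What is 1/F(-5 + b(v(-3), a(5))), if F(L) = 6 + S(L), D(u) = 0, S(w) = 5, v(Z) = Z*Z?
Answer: 1/11 ≈ 0.090909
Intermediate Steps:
v(Z) = Z**2
b(M, H) = 2*H*M (b(M, H) = (M + 0)*(H + H) = M*(2*H) = 2*H*M)
F(L) = 11 (F(L) = 6 + 5 = 11)
1/F(-5 + b(v(-3), a(5))) = 1/11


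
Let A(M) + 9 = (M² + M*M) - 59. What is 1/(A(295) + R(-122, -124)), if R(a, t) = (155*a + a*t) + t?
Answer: 1/170076 ≈ 5.8797e-6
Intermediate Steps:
A(M) = -68 + 2*M² (A(M) = -9 + ((M² + M*M) - 59) = -9 + ((M² + M²) - 59) = -9 + (2*M² - 59) = -9 + (-59 + 2*M²) = -68 + 2*M²)
R(a, t) = t + 155*a + a*t
1/(A(295) + R(-122, -124)) = 1/((-68 + 2*295²) + (-124 + 155*(-122) - 122*(-124))) = 1/((-68 + 2*87025) + (-124 - 18910 + 15128)) = 1/((-68 + 174050) - 3906) = 1/(173982 - 3906) = 1/170076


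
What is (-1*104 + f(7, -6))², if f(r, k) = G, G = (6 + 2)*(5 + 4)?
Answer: 1024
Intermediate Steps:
G = 72 (G = 8*9 = 72)
f(r, k) = 72
(-1*104 + f(7, -6))² = (-1*104 + 72)² = (-104 + 72)² = (-32)² = 1024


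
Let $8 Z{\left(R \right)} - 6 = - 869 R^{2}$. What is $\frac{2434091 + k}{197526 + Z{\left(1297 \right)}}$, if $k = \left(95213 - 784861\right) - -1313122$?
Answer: $- \frac{24460520}{1460259407} \approx -0.016751$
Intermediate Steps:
$k = 623474$ ($k = -689648 + 1313122 = 623474$)
$Z{\left(R \right)} = \frac{3}{4} - \frac{869 R^{2}}{8}$ ($Z{\left(R \right)} = \frac{3}{4} + \frac{\left(-869\right) R^{2}}{8} = \frac{3}{4} - \frac{869 R^{2}}{8}$)
$\frac{2434091 + k}{197526 + Z{\left(1297 \right)}} = \frac{2434091 + 623474}{197526 + \left(\frac{3}{4} - \frac{869 \cdot 1297^{2}}{8}\right)} = \frac{3057565}{197526 + \left(\frac{3}{4} - \frac{1461839621}{8}\right)} = \frac{3057565}{197526 - \frac{1461839615}{8}} = \frac{3057565}{- \frac{1460259407}{8}} = 3057565 \left(- \frac{8}{1460259407}\right) = - \frac{24460520}{1460259407}$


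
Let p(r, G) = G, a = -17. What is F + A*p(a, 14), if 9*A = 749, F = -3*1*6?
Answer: 10324/9 ≈ 1147.1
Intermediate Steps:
F = -18 (F = -3*6 = -18)
A = 749/9 (A = (⅑)*749 = 749/9 ≈ 83.222)
F + A*p(a, 14) = -18 + (749/9)*14 = -18 + 10486/9 = 10324/9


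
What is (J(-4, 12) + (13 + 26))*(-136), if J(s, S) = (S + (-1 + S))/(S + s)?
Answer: -5695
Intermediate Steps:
J(s, S) = (-1 + 2*S)/(S + s)
(J(-4, 12) + (13 + 26))*(-136) = ((-1 + 2*12)/(12 - 4) + (13 + 26))*(-136) = ((-1 + 24)/8 + 39)*(-136) = ((⅛)*23 + 39)*(-136) = (23/8 + 39)*(-136) = (335/8)*(-136) = -5695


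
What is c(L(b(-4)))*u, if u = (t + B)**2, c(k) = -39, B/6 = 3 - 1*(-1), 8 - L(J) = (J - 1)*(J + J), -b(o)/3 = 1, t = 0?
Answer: -22464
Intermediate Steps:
b(o) = -3 (b(o) = -3*1 = -3)
L(J) = 8 - 2*J*(-1 + J) (L(J) = 8 - (J - 1)*(J + J) = 8 - (-1 + J)*2*J = 8 - 2*J*(-1 + J))
B = 24 (B = 6*(3 - 1*(-1)) = 6*(3 + 1) = 6*4 = 24)
u = 576 (u = (0 + 24)**2 = 24**2 = 576)
c(L(b(-4)))*u = -39*576 = -22464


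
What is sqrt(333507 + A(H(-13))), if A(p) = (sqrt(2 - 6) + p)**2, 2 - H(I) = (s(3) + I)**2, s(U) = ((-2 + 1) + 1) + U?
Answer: sqrt(343107 - 392*I) ≈ 585.75 - 0.335*I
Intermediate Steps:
s(U) = U (s(U) = (-1 + 1) + U = 0 + U = U)
H(I) = 2 - (3 + I)**2
A(p) = (p + 2*I)**2 (A(p) = (sqrt(-4) + p)**2 = (2*I + p)**2 = (p + 2*I)**2)
sqrt(333507 + A(H(-13))) = sqrt(333507 + ((2 - (3 - 13)**2) + 2*I)**2) = sqrt(333507 + ((2 - 1*(-10)**2) + 2*I)**2) = sqrt(333507 + ((2 - 1*100) + 2*I)**2) = sqrt(333507 + ((2 - 100) + 2*I)**2) = sqrt(333507 + (-98 + 2*I)**2)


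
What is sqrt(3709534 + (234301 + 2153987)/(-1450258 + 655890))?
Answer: 11*sqrt(1180747884613)/6206 ≈ 1926.0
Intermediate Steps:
sqrt(3709534 + (234301 + 2153987)/(-1450258 + 655890)) = sqrt(3709534 + 2388288/(-794368)) = sqrt(3709534 + 2388288*(-1/794368)) = sqrt(3709534 - 37317/12412) = sqrt(46042698691/12412) = 11*sqrt(1180747884613)/6206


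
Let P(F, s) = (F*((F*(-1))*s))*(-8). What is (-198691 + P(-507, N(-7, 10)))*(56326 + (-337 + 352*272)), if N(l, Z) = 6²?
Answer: 11202663002593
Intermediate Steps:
N(l, Z) = 36
P(F, s) = 8*s*F² (P(F, s) = (F*((-F)*s))*(-8) = (F*(-F*s))*(-8) = -s*F²*(-8) = 8*s*F²)
(-198691 + P(-507, N(-7, 10)))*(56326 + (-337 + 352*272)) = (-198691 + 8*36*(-507)²)*(56326 + (-337 + 352*272)) = (-198691 + 8*36*257049)*(56326 + (-337 + 95744)) = (-198691 + 74030112)*(56326 + 95407) = 73831421*151733 = 11202663002593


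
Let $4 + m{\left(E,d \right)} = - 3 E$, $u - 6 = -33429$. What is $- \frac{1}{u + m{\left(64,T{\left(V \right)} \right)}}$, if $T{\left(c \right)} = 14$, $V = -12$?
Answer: $\frac{1}{33619} \approx 2.9745 \cdot 10^{-5}$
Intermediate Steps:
$u = -33423$ ($u = 6 - 33429 = -33423$)
$m{\left(E,d \right)} = -4 - 3 E$
$- \frac{1}{u + m{\left(64,T{\left(V \right)} \right)}} = - \frac{1}{-33423 - 196} = - \frac{1}{-33619} = \left(-1\right) \left(- \frac{1}{33619}\right) = \frac{1}{33619}$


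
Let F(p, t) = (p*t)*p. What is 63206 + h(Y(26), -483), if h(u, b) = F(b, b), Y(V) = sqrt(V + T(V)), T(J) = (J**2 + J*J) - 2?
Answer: -112615381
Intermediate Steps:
F(p, t) = t*p**2
T(J) = -2 + 2*J**2 (T(J) = (J**2 + J**2) - 2 = 2*J**2 - 2 = -2 + 2*J**2)
Y(V) = sqrt(-2 + V + 2*V**2) (Y(V) = sqrt(V + (-2 + 2*V**2)) = sqrt(-2 + V + 2*V**2))
h(u, b) = b**3 (h(u, b) = b*b**2 = b**3)
63206 + h(Y(26), -483) = 63206 + (-483)**3 = 63206 - 112678587 = -112615381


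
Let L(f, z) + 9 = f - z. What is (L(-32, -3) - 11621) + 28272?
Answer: 16613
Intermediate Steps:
L(f, z) = -9 + f - z (L(f, z) = -9 + (f - z) = -9 + f - z)
(L(-32, -3) - 11621) + 28272 = ((-9 - 32 - 1*(-3)) - 11621) + 28272 = ((-9 - 32 + 3) - 11621) + 28272 = (-38 - 11621) + 28272 = -11659 + 28272 = 16613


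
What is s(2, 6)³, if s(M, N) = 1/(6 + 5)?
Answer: 1/1331 ≈ 0.00075131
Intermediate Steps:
s(M, N) = 1/11
s(2, 6)³ = (1/11)³ = 1/1331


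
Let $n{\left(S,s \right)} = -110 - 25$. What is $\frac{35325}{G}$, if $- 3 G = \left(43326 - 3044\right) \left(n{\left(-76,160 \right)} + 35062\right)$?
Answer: $- \frac{105975}{1406929414} \approx -7.5324 \cdot 10^{-5}$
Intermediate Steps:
$n{\left(S,s \right)} = -135$ ($n{\left(S,s \right)} = -110 - 25 = -135$)
$G = - \frac{1406929414}{3}$ ($G = - \frac{\left(43326 - 3044\right) \left(-135 + 35062\right)}{3} = - \frac{40282 \cdot 34927}{3} = \left(- \frac{1}{3}\right) 1406929414 = - \frac{1406929414}{3} \approx -4.6898 \cdot 10^{8}$)
$\frac{35325}{G} = \frac{35325}{- \frac{1406929414}{3}} = 35325 \left(- \frac{3}{1406929414}\right) = - \frac{105975}{1406929414}$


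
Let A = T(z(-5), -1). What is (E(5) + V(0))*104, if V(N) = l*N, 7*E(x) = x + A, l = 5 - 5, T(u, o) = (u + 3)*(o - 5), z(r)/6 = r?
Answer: 17368/7 ≈ 2481.1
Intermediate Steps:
z(r) = 6*r
T(u, o) = (-5 + o)*(3 + u) (T(u, o) = (3 + u)*(-5 + o) = (-5 + o)*(3 + u))
A = 162 (A = -15 - 30*(-5) + 3*(-1) - 6*(-5) = -15 - 5*(-30) - 3 - 1*(-30) = -15 + 150 - 3 + 30 = 162)
l = 0
E(x) = 162/7 + x/7 (E(x) = (x + 162)/7 = (162 + x)/7 = 162/7 + x/7)
V(N) = 0 (V(N) = 0*N = 0)
(E(5) + V(0))*104 = ((162/7 + (1/7)*5) + 0)*104 = ((162/7 + 5/7) + 0)*104 = (167/7 + 0)*104 = (167/7)*104 = 17368/7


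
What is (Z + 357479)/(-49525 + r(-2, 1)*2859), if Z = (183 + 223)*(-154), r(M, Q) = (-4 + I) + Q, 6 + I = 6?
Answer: -294955/58102 ≈ -5.0765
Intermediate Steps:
I = 0 (I = -6 + 6 = 0)
r(M, Q) = -4 + Q (r(M, Q) = (-4 + 0) + Q = -4 + Q)
Z = -62524 (Z = 406*(-154) = -62524)
(Z + 357479)/(-49525 + r(-2, 1)*2859) = (-62524 + 357479)/(-49525 + (-4 + 1)*2859) = 294955/(-49525 - 3*2859) = 294955/(-49525 - 8577) = 294955/(-58102) = 294955*(-1/58102) = -294955/58102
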